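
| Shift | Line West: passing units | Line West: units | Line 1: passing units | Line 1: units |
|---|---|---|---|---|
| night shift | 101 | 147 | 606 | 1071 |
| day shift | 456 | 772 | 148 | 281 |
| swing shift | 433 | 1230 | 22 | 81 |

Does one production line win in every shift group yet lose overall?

Night shift: Line West 101/147 = 68.7%, Line 1 606/1071 = 56.6% → Line West
Day shift: Line West 456/772 = 59.1%, Line 1 148/281 = 52.7% → Line West
Swing shift: Line West 433/1230 = 35.2%, Line 1 22/81 = 27.2% → Line West
Overall: Line West 990/2149 = 46.1%, Line 1 776/1433 = 54.2% → Line 1
Line West wins each shift group but Line 1 wins overall — the comparison reverses. Line West's units skew toward swing shift, which has a lower base rate.

Yes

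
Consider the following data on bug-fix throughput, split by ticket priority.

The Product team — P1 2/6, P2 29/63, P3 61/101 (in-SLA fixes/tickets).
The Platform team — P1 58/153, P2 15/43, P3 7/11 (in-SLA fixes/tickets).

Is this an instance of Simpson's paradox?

P1: the Product team 2/6 = 33.3%, the Platform team 58/153 = 37.9% → the Platform team
P2: the Product team 29/63 = 46.0%, the Platform team 15/43 = 34.9% → the Product team
P3: the Product team 61/101 = 60.4%, the Platform team 7/11 = 63.6% → the Platform team
Overall: the Product team 92/170 = 54.1%, the Platform team 80/207 = 38.6% → the Product team
Neither sweeps: the Product team wins 1 of 3 groups, the Platform team wins 2. The Product team wins overall but not every group — no Simpson reversal.

No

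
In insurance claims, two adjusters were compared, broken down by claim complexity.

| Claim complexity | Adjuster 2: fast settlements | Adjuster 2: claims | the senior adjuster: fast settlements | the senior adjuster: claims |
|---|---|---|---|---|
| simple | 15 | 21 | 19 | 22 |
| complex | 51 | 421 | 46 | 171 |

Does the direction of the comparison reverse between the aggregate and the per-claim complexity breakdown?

No

Simple: Adjuster 2 15/21 = 71.4%, the senior adjuster 19/22 = 86.4% → the senior adjuster
Complex: Adjuster 2 51/421 = 12.1%, the senior adjuster 46/171 = 26.9% → the senior adjuster
Overall: Adjuster 2 66/442 = 14.9%, the senior adjuster 65/193 = 33.7% → the senior adjuster
The senior adjuster wins overall and in every claim group — no reversal.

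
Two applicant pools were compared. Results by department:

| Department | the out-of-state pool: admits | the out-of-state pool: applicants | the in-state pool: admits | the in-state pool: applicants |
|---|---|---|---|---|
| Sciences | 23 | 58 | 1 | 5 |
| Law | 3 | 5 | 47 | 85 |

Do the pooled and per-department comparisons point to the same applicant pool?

No

Sciences: the out-of-state pool 23/58 = 39.7%, the in-state pool 1/5 = 20.0% → the out-of-state pool
Law: the out-of-state pool 3/5 = 60.0%, the in-state pool 47/85 = 55.3% → the out-of-state pool
Overall: the out-of-state pool 26/63 = 41.3%, the in-state pool 48/90 = 53.3% → the in-state pool
The out-of-state pool wins each department group but the in-state pool wins overall — the comparison reverses. The out-of-state pool's applicants skew toward Sciences, which has a lower base rate.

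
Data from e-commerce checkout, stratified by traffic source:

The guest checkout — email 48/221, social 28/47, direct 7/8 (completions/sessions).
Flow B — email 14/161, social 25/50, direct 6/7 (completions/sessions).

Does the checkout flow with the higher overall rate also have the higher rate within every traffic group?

Yes

Email: the guest checkout 48/221 = 21.7%, Flow B 14/161 = 8.7% → the guest checkout
Social: the guest checkout 28/47 = 59.6%, Flow B 25/50 = 50.0% → the guest checkout
Direct: the guest checkout 7/8 = 87.5%, Flow B 6/7 = 85.7% → the guest checkout
Overall: the guest checkout 83/276 = 30.1%, Flow B 45/218 = 20.6% → the guest checkout
The guest checkout wins overall and in every traffic group — no reversal.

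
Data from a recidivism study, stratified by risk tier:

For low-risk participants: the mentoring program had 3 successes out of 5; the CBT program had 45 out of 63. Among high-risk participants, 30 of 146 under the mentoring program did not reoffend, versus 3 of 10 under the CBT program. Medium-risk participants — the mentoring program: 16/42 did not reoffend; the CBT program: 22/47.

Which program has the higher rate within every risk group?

the CBT program

Low-risk: the mentoring program 3/5 = 60.0%, the CBT program 45/63 = 71.4% → the CBT program
High-risk: the mentoring program 30/146 = 20.5%, the CBT program 3/10 = 30.0% → the CBT program
Medium-risk: the mentoring program 16/42 = 38.1%, the CBT program 22/47 = 46.8% → the CBT program
The CBT program has the higher rate in all 3 groups.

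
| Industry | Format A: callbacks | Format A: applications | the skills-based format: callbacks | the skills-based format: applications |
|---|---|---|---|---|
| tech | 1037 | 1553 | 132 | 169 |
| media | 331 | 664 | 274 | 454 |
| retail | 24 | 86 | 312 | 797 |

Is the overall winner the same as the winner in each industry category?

Tech: Format A 1037/1553 = 66.8%, the skills-based format 132/169 = 78.1% → the skills-based format
Media: Format A 331/664 = 49.8%, the skills-based format 274/454 = 60.4% → the skills-based format
Retail: Format A 24/86 = 27.9%, the skills-based format 312/797 = 39.1% → the skills-based format
Overall: Format A 1392/2303 = 60.4%, the skills-based format 718/1420 = 50.6% → Format A
The skills-based format wins each industry group but Format A wins overall — the comparison reverses. The skills-based format's applications skew toward retail, which has a lower base rate.

No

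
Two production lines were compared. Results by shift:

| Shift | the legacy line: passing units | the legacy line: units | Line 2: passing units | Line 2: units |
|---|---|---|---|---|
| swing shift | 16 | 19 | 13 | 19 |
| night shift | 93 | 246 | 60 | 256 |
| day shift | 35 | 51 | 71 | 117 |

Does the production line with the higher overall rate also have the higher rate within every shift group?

Swing shift: the legacy line 16/19 = 84.2%, Line 2 13/19 = 68.4% → the legacy line
Night shift: the legacy line 93/246 = 37.8%, Line 2 60/256 = 23.4% → the legacy line
Day shift: the legacy line 35/51 = 68.6%, Line 2 71/117 = 60.7% → the legacy line
Overall: the legacy line 144/316 = 45.6%, Line 2 144/392 = 36.7% → the legacy line
The legacy line wins overall and in every shift group — no reversal.

Yes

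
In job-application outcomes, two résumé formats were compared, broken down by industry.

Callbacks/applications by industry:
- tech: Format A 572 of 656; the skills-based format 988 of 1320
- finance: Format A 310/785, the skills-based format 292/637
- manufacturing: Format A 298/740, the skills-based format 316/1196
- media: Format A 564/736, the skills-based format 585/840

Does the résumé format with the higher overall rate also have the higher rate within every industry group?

No

Tech: Format A 572/656 = 87.2%, the skills-based format 988/1320 = 74.8% → Format A
Finance: Format A 310/785 = 39.5%, the skills-based format 292/637 = 45.8% → the skills-based format
Manufacturing: Format A 298/740 = 40.3%, the skills-based format 316/1196 = 26.4% → Format A
Media: Format A 564/736 = 76.6%, the skills-based format 585/840 = 69.6% → Format A
Overall: Format A 1744/2917 = 59.8%, the skills-based format 2181/3993 = 54.6% → Format A
Neither sweeps: Format A wins 3 of 4 groups, the skills-based format wins 1. Format A wins overall but not every group — no Simpson reversal.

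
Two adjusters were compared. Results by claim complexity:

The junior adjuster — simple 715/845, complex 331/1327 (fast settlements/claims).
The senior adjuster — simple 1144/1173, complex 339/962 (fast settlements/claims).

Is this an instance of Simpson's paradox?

No

Simple: the junior adjuster 715/845 = 84.6%, the senior adjuster 1144/1173 = 97.5% → the senior adjuster
Complex: the junior adjuster 331/1327 = 24.9%, the senior adjuster 339/962 = 35.2% → the senior adjuster
Overall: the junior adjuster 1046/2172 = 48.2%, the senior adjuster 1483/2135 = 69.5% → the senior adjuster
The senior adjuster wins overall and in every claim group — no reversal.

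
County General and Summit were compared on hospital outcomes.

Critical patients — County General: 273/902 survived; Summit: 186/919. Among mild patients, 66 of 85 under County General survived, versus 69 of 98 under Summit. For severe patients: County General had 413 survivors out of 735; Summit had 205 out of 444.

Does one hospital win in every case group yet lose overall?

Critical: County General 273/902 = 30.3%, Summit 186/919 = 20.2% → County General
Mild: County General 66/85 = 77.6%, Summit 69/98 = 70.4% → County General
Severe: County General 413/735 = 56.2%, Summit 205/444 = 46.2% → County General
Overall: County General 752/1722 = 43.7%, Summit 460/1461 = 31.5% → County General
County General wins overall and in every case group — no reversal.

No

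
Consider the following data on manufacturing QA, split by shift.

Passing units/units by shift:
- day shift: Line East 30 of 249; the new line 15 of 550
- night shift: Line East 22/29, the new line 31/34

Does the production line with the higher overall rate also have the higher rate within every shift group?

Day shift: Line East 30/249 = 12.0%, the new line 15/550 = 2.7% → Line East
Night shift: Line East 22/29 = 75.9%, the new line 31/34 = 91.2% → the new line
Overall: Line East 52/278 = 18.7%, the new line 46/584 = 7.9% → Line East
Neither sweeps: Line East wins 1 of 2 groups, the new line wins 1. Line East wins overall but not every group — no Simpson reversal.

No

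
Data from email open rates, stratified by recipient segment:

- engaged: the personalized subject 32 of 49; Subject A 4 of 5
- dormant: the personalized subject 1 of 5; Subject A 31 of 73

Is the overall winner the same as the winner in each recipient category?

Engaged: the personalized subject 32/49 = 65.3%, Subject A 4/5 = 80.0% → Subject A
Dormant: the personalized subject 1/5 = 20.0%, Subject A 31/73 = 42.5% → Subject A
Overall: the personalized subject 33/54 = 61.1%, Subject A 35/78 = 44.9% → the personalized subject
Subject A wins each recipient group but the personalized subject wins overall — the comparison reverses. Subject A's sends skew toward dormant, which has a lower base rate.

No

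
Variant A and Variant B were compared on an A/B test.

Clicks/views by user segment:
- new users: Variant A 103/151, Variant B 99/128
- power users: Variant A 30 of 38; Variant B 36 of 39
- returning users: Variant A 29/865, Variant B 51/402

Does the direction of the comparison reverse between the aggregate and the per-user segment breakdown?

New users: Variant A 103/151 = 68.2%, Variant B 99/128 = 77.3% → Variant B
Power users: Variant A 30/38 = 78.9%, Variant B 36/39 = 92.3% → Variant B
Returning users: Variant A 29/865 = 3.4%, Variant B 51/402 = 12.7% → Variant B
Overall: Variant A 162/1054 = 15.4%, Variant B 186/569 = 32.7% → Variant B
Variant B wins overall and in every user group — no reversal.

No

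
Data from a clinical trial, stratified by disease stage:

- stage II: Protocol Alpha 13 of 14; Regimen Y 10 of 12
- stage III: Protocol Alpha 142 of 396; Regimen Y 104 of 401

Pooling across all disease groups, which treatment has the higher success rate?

Stage II: Protocol Alpha 13/14 = 92.9%, Regimen Y 10/12 = 83.3% → Protocol Alpha
Stage III: Protocol Alpha 142/396 = 35.9%, Regimen Y 104/401 = 25.9% → Protocol Alpha
Overall: Protocol Alpha 155/410 = 37.8%, Regimen Y 114/413 = 27.6% → Protocol Alpha

Protocol Alpha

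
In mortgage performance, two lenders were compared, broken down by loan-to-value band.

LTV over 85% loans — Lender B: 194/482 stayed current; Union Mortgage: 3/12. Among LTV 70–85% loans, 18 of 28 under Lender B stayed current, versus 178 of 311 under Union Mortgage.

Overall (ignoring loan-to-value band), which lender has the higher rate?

Union Mortgage

LTV over 85%: Lender B 194/482 = 40.2%, Union Mortgage 3/12 = 25.0% → Lender B
LTV 70–85%: Lender B 18/28 = 64.3%, Union Mortgage 178/311 = 57.2% → Lender B
Overall: Lender B 212/510 = 41.6%, Union Mortgage 181/323 = 56.0% → Union Mortgage
(Lender B wins every loan-to-value group but Union Mortgage wins overall — Lender B's loans skew toward the low-rate LTV over 85% group.)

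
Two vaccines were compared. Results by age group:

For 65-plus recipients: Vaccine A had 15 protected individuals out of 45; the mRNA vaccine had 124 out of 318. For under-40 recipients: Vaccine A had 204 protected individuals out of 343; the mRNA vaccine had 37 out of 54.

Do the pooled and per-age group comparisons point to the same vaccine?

65-plus: Vaccine A 15/45 = 33.3%, the mRNA vaccine 124/318 = 39.0% → the mRNA vaccine
Under-40: Vaccine A 204/343 = 59.5%, the mRNA vaccine 37/54 = 68.5% → the mRNA vaccine
Overall: Vaccine A 219/388 = 56.4%, the mRNA vaccine 161/372 = 43.3% → Vaccine A
The mRNA vaccine wins each age group but Vaccine A wins overall — the comparison reverses. The mRNA vaccine's recipients skew toward 65-plus, which has a lower base rate.

No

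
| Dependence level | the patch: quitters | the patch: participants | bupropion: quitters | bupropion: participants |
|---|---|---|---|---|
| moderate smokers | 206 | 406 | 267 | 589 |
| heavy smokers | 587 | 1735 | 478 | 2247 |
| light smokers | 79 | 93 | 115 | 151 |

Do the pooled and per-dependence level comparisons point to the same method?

Yes

Moderate smokers: the patch 206/406 = 50.7%, bupropion 267/589 = 45.3% → the patch
Heavy smokers: the patch 587/1735 = 33.8%, bupropion 478/2247 = 21.3% → the patch
Light smokers: the patch 79/93 = 84.9%, bupropion 115/151 = 76.2% → the patch
Overall: the patch 872/2234 = 39.0%, bupropion 860/2987 = 28.8% → the patch
The patch wins overall and in every dependence group — no reversal.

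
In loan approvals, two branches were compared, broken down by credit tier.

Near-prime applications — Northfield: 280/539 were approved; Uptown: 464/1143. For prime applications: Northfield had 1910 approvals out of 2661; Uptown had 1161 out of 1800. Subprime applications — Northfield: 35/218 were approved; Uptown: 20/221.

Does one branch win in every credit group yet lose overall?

No

Near-prime: Northfield 280/539 = 51.9%, Uptown 464/1143 = 40.6% → Northfield
Prime: Northfield 1910/2661 = 71.8%, Uptown 1161/1800 = 64.5% → Northfield
Subprime: Northfield 35/218 = 16.1%, Uptown 20/221 = 9.0% → Northfield
Overall: Northfield 2225/3418 = 65.1%, Uptown 1645/3164 = 52.0% → Northfield
Northfield wins overall and in every credit group — no reversal.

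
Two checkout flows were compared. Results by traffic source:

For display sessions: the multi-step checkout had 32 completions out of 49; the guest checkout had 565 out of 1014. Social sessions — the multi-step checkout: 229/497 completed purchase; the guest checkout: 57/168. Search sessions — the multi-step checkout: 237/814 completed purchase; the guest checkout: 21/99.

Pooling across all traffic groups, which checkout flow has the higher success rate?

the guest checkout

Display: the multi-step checkout 32/49 = 65.3%, the guest checkout 565/1014 = 55.7% → the multi-step checkout
Social: the multi-step checkout 229/497 = 46.1%, the guest checkout 57/168 = 33.9% → the multi-step checkout
Search: the multi-step checkout 237/814 = 29.1%, the guest checkout 21/99 = 21.2% → the multi-step checkout
Overall: the multi-step checkout 498/1360 = 36.6%, the guest checkout 643/1281 = 50.2% → the guest checkout
(The multi-step checkout wins every traffic group but the guest checkout wins overall — the multi-step checkout's sessions skew toward the low-rate search group.)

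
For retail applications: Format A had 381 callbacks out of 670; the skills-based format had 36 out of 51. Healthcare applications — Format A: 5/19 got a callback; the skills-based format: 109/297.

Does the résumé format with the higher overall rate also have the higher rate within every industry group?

Retail: Format A 381/670 = 56.9%, the skills-based format 36/51 = 70.6% → the skills-based format
Healthcare: Format A 5/19 = 26.3%, the skills-based format 109/297 = 36.7% → the skills-based format
Overall: Format A 386/689 = 56.0%, the skills-based format 145/348 = 41.7% → Format A
The skills-based format wins each industry group but Format A wins overall — the comparison reverses. The skills-based format's applications skew toward healthcare, which has a lower base rate.

No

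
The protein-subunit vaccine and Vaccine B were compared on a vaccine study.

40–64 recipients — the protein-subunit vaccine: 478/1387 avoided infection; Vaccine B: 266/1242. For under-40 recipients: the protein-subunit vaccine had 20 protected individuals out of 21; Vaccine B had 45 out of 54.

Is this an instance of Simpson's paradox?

No

40–64: the protein-subunit vaccine 478/1387 = 34.5%, Vaccine B 266/1242 = 21.4% → the protein-subunit vaccine
Under-40: the protein-subunit vaccine 20/21 = 95.2%, Vaccine B 45/54 = 83.3% → the protein-subunit vaccine
Overall: the protein-subunit vaccine 498/1408 = 35.4%, Vaccine B 311/1296 = 24.0% → the protein-subunit vaccine
The protein-subunit vaccine wins overall and in every age group — no reversal.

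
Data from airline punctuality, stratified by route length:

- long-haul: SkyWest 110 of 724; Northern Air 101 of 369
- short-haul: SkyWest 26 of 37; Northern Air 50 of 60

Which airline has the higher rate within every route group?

Northern Air

Long-haul: SkyWest 110/724 = 15.2%, Northern Air 101/369 = 27.4% → Northern Air
Short-haul: SkyWest 26/37 = 70.3%, Northern Air 50/60 = 83.3% → Northern Air
Northern Air has the higher rate in both groups.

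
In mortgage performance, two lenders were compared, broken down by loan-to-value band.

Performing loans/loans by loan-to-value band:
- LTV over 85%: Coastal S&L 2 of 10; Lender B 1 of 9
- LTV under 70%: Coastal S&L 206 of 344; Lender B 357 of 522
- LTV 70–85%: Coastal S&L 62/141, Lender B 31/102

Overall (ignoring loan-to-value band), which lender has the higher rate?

Lender B

LTV over 85%: Coastal S&L 2/10 = 20.0%, Lender B 1/9 = 11.1% → Coastal S&L
LTV under 70%: Coastal S&L 206/344 = 59.9%, Lender B 357/522 = 68.4% → Lender B
LTV 70–85%: Coastal S&L 62/141 = 44.0%, Lender B 31/102 = 30.4% → Coastal S&L
Overall: Coastal S&L 270/495 = 54.5%, Lender B 389/633 = 61.5% → Lender B
(Neither sweeps every loan-to-value group, but Lender B has the higher pooled rate.)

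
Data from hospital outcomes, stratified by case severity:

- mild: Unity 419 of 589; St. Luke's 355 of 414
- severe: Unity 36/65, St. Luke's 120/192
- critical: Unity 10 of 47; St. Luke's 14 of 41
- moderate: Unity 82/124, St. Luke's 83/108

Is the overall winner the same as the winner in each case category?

Mild: Unity 419/589 = 71.1%, St. Luke's 355/414 = 85.7% → St. Luke's
Severe: Unity 36/65 = 55.4%, St. Luke's 120/192 = 62.5% → St. Luke's
Critical: Unity 10/47 = 21.3%, St. Luke's 14/41 = 34.1% → St. Luke's
Moderate: Unity 82/124 = 66.1%, St. Luke's 83/108 = 76.9% → St. Luke's
Overall: Unity 547/825 = 66.3%, St. Luke's 572/755 = 75.8% → St. Luke's
St. Luke's wins overall and in every case group — no reversal.

Yes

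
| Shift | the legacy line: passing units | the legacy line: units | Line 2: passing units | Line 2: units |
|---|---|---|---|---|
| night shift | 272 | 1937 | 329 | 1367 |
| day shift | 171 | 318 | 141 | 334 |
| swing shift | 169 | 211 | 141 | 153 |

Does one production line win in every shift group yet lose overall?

No

Night shift: the legacy line 272/1937 = 14.0%, Line 2 329/1367 = 24.1% → Line 2
Day shift: the legacy line 171/318 = 53.8%, Line 2 141/334 = 42.2% → the legacy line
Swing shift: the legacy line 169/211 = 80.1%, Line 2 141/153 = 92.2% → Line 2
Overall: the legacy line 612/2466 = 24.8%, Line 2 611/1854 = 33.0% → Line 2
Neither sweeps: the legacy line wins 1 of 3 groups, Line 2 wins 2. Line 2 wins overall but not every group — no Simpson reversal.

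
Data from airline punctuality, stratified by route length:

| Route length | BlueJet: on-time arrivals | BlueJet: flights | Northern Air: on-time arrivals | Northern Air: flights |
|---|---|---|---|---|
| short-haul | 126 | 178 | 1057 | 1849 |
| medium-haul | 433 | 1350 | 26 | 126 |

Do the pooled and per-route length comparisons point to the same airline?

No

Short-haul: BlueJet 126/178 = 70.8%, Northern Air 1057/1849 = 57.2% → BlueJet
Medium-haul: BlueJet 433/1350 = 32.1%, Northern Air 26/126 = 20.6% → BlueJet
Overall: BlueJet 559/1528 = 36.6%, Northern Air 1083/1975 = 54.8% → Northern Air
BlueJet wins each route group but Northern Air wins overall — the comparison reverses. BlueJet's flights skew toward medium-haul, which has a lower base rate.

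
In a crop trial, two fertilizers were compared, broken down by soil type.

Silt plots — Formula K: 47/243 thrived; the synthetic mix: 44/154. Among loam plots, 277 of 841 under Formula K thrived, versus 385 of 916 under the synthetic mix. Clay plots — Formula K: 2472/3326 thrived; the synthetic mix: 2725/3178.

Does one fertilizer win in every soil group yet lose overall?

Silt: Formula K 47/243 = 19.3%, the synthetic mix 44/154 = 28.6% → the synthetic mix
Loam: Formula K 277/841 = 32.9%, the synthetic mix 385/916 = 42.0% → the synthetic mix
Clay: Formula K 2472/3326 = 74.3%, the synthetic mix 2725/3178 = 85.7% → the synthetic mix
Overall: Formula K 2796/4410 = 63.4%, the synthetic mix 3154/4248 = 74.2% → the synthetic mix
The synthetic mix wins overall and in every soil group — no reversal.

No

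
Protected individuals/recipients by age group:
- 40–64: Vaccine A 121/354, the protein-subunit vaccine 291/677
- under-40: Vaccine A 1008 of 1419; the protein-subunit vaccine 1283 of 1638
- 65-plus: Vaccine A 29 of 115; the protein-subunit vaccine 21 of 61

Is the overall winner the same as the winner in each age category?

Yes

40–64: Vaccine A 121/354 = 34.2%, the protein-subunit vaccine 291/677 = 43.0% → the protein-subunit vaccine
Under-40: Vaccine A 1008/1419 = 71.0%, the protein-subunit vaccine 1283/1638 = 78.3% → the protein-subunit vaccine
65-plus: Vaccine A 29/115 = 25.2%, the protein-subunit vaccine 21/61 = 34.4% → the protein-subunit vaccine
Overall: Vaccine A 1158/1888 = 61.3%, the protein-subunit vaccine 1595/2376 = 67.1% → the protein-subunit vaccine
The protein-subunit vaccine wins overall and in every age group — no reversal.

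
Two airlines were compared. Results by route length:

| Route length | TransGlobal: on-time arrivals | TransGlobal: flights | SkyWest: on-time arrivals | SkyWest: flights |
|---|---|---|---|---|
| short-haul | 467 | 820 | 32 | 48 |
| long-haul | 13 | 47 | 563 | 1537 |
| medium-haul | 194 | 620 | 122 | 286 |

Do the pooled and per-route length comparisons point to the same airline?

Short-haul: TransGlobal 467/820 = 57.0%, SkyWest 32/48 = 66.7% → SkyWest
Long-haul: TransGlobal 13/47 = 27.7%, SkyWest 563/1537 = 36.6% → SkyWest
Medium-haul: TransGlobal 194/620 = 31.3%, SkyWest 122/286 = 42.7% → SkyWest
Overall: TransGlobal 674/1487 = 45.3%, SkyWest 717/1871 = 38.3% → TransGlobal
SkyWest wins each route group but TransGlobal wins overall — the comparison reverses. SkyWest's flights skew toward long-haul, which has a lower base rate.

No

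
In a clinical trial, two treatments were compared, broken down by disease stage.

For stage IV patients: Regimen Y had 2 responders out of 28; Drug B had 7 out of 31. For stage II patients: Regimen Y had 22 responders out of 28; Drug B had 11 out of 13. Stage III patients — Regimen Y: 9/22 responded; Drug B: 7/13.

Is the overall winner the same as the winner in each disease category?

Stage IV: Regimen Y 2/28 = 7.1%, Drug B 7/31 = 22.6% → Drug B
Stage II: Regimen Y 22/28 = 78.6%, Drug B 11/13 = 84.6% → Drug B
Stage III: Regimen Y 9/22 = 40.9%, Drug B 7/13 = 53.8% → Drug B
Overall: Regimen Y 33/78 = 42.3%, Drug B 25/57 = 43.9% → Drug B
Drug B wins overall and in every disease group — no reversal.

Yes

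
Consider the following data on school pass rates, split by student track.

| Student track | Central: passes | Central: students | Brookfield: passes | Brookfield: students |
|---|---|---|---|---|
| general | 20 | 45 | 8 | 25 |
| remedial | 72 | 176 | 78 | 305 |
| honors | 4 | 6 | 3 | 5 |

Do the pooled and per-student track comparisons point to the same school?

Yes

General: Central 20/45 = 44.4%, Brookfield 8/25 = 32.0% → Central
Remedial: Central 72/176 = 40.9%, Brookfield 78/305 = 25.6% → Central
Honors: Central 4/6 = 66.7%, Brookfield 3/5 = 60.0% → Central
Overall: Central 96/227 = 42.3%, Brookfield 89/335 = 26.6% → Central
Central wins overall and in every student group — no reversal.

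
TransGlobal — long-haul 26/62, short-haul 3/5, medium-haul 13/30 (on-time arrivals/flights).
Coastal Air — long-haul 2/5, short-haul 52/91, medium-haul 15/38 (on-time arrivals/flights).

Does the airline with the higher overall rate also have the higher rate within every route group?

Long-haul: TransGlobal 26/62 = 41.9%, Coastal Air 2/5 = 40.0% → TransGlobal
Short-haul: TransGlobal 3/5 = 60.0%, Coastal Air 52/91 = 57.1% → TransGlobal
Medium-haul: TransGlobal 13/30 = 43.3%, Coastal Air 15/38 = 39.5% → TransGlobal
Overall: TransGlobal 42/97 = 43.3%, Coastal Air 69/134 = 51.5% → Coastal Air
TransGlobal wins each route group but Coastal Air wins overall — the comparison reverses. TransGlobal's flights skew toward long-haul, which has a lower base rate.

No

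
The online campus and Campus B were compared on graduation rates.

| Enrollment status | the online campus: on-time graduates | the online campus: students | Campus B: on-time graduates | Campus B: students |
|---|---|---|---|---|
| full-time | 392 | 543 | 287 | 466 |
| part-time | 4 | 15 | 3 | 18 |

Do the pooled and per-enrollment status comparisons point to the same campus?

Full-time: the online campus 392/543 = 72.2%, Campus B 287/466 = 61.6% → the online campus
Part-time: the online campus 4/15 = 26.7%, Campus B 3/18 = 16.7% → the online campus
Overall: the online campus 396/558 = 71.0%, Campus B 290/484 = 59.9% → the online campus
The online campus wins overall and in every enrollment group — no reversal.

Yes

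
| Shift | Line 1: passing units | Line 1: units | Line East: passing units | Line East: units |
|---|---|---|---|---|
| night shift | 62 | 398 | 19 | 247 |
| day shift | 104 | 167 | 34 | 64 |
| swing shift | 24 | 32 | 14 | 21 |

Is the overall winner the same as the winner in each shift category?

Yes

Night shift: Line 1 62/398 = 15.6%, Line East 19/247 = 7.7% → Line 1
Day shift: Line 1 104/167 = 62.3%, Line East 34/64 = 53.1% → Line 1
Swing shift: Line 1 24/32 = 75.0%, Line East 14/21 = 66.7% → Line 1
Overall: Line 1 190/597 = 31.8%, Line East 67/332 = 20.2% → Line 1
Line 1 wins overall and in every shift group — no reversal.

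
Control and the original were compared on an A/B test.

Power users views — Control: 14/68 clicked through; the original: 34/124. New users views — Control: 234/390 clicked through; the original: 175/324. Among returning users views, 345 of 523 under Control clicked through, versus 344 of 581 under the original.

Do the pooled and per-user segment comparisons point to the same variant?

Power users: Control 14/68 = 20.6%, the original 34/124 = 27.4% → the original
New users: Control 234/390 = 60.0%, the original 175/324 = 54.0% → Control
Returning users: Control 345/523 = 66.0%, the original 344/581 = 59.2% → Control
Overall: Control 593/981 = 60.4%, the original 553/1029 = 53.7% → Control
Neither sweeps: Control wins 2 of 3 groups, the original wins 1. Control wins overall but not every group — no Simpson reversal.

No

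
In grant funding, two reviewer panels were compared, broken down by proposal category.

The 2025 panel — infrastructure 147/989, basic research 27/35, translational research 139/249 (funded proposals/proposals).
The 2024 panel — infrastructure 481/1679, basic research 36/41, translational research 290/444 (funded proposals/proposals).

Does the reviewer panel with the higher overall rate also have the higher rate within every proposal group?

Yes

Infrastructure: the 2025 panel 147/989 = 14.9%, the 2024 panel 481/1679 = 28.6% → the 2024 panel
Basic research: the 2025 panel 27/35 = 77.1%, the 2024 panel 36/41 = 87.8% → the 2024 panel
Translational research: the 2025 panel 139/249 = 55.8%, the 2024 panel 290/444 = 65.3% → the 2024 panel
Overall: the 2025 panel 313/1273 = 24.6%, the 2024 panel 807/2164 = 37.3% → the 2024 panel
The 2024 panel wins overall and in every proposal group — no reversal.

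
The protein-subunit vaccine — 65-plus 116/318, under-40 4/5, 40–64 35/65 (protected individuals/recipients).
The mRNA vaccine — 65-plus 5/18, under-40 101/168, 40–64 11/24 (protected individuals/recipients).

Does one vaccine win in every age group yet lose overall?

Yes

65-plus: the protein-subunit vaccine 116/318 = 36.5%, the mRNA vaccine 5/18 = 27.8% → the protein-subunit vaccine
Under-40: the protein-subunit vaccine 4/5 = 80.0%, the mRNA vaccine 101/168 = 60.1% → the protein-subunit vaccine
40–64: the protein-subunit vaccine 35/65 = 53.8%, the mRNA vaccine 11/24 = 45.8% → the protein-subunit vaccine
Overall: the protein-subunit vaccine 155/388 = 39.9%, the mRNA vaccine 117/210 = 55.7% → the mRNA vaccine
The protein-subunit vaccine wins each age group but the mRNA vaccine wins overall — the comparison reverses. The protein-subunit vaccine's recipients skew toward 65-plus, which has a lower base rate.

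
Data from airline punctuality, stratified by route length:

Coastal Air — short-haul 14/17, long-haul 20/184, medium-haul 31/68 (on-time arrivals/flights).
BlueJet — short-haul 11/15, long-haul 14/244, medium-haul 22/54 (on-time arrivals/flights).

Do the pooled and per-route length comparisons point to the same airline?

Yes

Short-haul: Coastal Air 14/17 = 82.4%, BlueJet 11/15 = 73.3% → Coastal Air
Long-haul: Coastal Air 20/184 = 10.9%, BlueJet 14/244 = 5.7% → Coastal Air
Medium-haul: Coastal Air 31/68 = 45.6%, BlueJet 22/54 = 40.7% → Coastal Air
Overall: Coastal Air 65/269 = 24.2%, BlueJet 47/313 = 15.0% → Coastal Air
Coastal Air wins overall and in every route group — no reversal.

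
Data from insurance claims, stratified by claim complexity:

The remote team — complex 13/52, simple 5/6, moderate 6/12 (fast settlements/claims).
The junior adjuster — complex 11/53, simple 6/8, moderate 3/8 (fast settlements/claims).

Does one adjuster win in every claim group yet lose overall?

No

Complex: the remote team 13/52 = 25.0%, the junior adjuster 11/53 = 20.8% → the remote team
Simple: the remote team 5/6 = 83.3%, the junior adjuster 6/8 = 75.0% → the remote team
Moderate: the remote team 6/12 = 50.0%, the junior adjuster 3/8 = 37.5% → the remote team
Overall: the remote team 24/70 = 34.3%, the junior adjuster 20/69 = 29.0% → the remote team
The remote team wins overall and in every claim group — no reversal.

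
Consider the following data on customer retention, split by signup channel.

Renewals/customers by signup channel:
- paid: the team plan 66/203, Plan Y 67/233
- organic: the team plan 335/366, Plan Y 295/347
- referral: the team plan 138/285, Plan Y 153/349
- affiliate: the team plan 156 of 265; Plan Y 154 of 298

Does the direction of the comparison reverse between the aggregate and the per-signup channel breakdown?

No

Paid: the team plan 66/203 = 32.5%, Plan Y 67/233 = 28.8% → the team plan
Organic: the team plan 335/366 = 91.5%, Plan Y 295/347 = 85.0% → the team plan
Referral: the team plan 138/285 = 48.4%, Plan Y 153/349 = 43.8% → the team plan
Affiliate: the team plan 156/265 = 58.9%, Plan Y 154/298 = 51.7% → the team plan
Overall: the team plan 695/1119 = 62.1%, Plan Y 669/1227 = 54.5% → the team plan
The team plan wins overall and in every signup group — no reversal.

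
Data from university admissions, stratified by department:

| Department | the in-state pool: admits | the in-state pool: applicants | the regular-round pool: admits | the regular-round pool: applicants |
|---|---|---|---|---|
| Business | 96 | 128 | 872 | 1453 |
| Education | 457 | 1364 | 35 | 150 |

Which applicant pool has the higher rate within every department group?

Business: the in-state pool 96/128 = 75.0%, the regular-round pool 872/1453 = 60.0% → the in-state pool
Education: the in-state pool 457/1364 = 33.5%, the regular-round pool 35/150 = 23.3% → the in-state pool
The in-state pool has the higher rate in both groups.

the in-state pool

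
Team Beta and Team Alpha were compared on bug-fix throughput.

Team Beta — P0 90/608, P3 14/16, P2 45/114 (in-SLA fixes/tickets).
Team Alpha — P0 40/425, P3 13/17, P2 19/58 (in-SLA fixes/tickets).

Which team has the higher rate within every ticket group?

P0: Team Beta 90/608 = 14.8%, Team Alpha 40/425 = 9.4% → Team Beta
P3: Team Beta 14/16 = 87.5%, Team Alpha 13/17 = 76.5% → Team Beta
P2: Team Beta 45/114 = 39.5%, Team Alpha 19/58 = 32.8% → Team Beta
Team Beta has the higher rate in all 3 groups.

Team Beta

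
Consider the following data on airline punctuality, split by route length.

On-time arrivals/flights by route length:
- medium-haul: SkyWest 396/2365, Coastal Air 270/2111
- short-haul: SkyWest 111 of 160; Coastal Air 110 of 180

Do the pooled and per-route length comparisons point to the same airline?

Medium-haul: SkyWest 396/2365 = 16.7%, Coastal Air 270/2111 = 12.8% → SkyWest
Short-haul: SkyWest 111/160 = 69.4%, Coastal Air 110/180 = 61.1% → SkyWest
Overall: SkyWest 507/2525 = 20.1%, Coastal Air 380/2291 = 16.6% → SkyWest
SkyWest wins overall and in every route group — no reversal.

Yes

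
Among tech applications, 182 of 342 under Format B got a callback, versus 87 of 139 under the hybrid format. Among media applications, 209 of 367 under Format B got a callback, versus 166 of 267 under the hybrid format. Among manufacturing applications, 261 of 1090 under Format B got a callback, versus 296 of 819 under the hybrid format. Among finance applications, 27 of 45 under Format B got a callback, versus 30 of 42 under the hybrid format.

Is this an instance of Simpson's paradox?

No

Tech: Format B 182/342 = 53.2%, the hybrid format 87/139 = 62.6% → the hybrid format
Media: Format B 209/367 = 56.9%, the hybrid format 166/267 = 62.2% → the hybrid format
Manufacturing: Format B 261/1090 = 23.9%, the hybrid format 296/819 = 36.1% → the hybrid format
Finance: Format B 27/45 = 60.0%, the hybrid format 30/42 = 71.4% → the hybrid format
Overall: Format B 679/1844 = 36.8%, the hybrid format 579/1267 = 45.7% → the hybrid format
The hybrid format wins overall and in every industry group — no reversal.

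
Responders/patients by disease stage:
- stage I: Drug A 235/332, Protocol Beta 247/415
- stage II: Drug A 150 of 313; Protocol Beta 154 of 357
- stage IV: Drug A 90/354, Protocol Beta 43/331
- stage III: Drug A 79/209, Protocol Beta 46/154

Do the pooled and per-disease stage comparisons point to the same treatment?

Stage I: Drug A 235/332 = 70.8%, Protocol Beta 247/415 = 59.5% → Drug A
Stage II: Drug A 150/313 = 47.9%, Protocol Beta 154/357 = 43.1% → Drug A
Stage IV: Drug A 90/354 = 25.4%, Protocol Beta 43/331 = 13.0% → Drug A
Stage III: Drug A 79/209 = 37.8%, Protocol Beta 46/154 = 29.9% → Drug A
Overall: Drug A 554/1208 = 45.9%, Protocol Beta 490/1257 = 39.0% → Drug A
Drug A wins overall and in every disease group — no reversal.

Yes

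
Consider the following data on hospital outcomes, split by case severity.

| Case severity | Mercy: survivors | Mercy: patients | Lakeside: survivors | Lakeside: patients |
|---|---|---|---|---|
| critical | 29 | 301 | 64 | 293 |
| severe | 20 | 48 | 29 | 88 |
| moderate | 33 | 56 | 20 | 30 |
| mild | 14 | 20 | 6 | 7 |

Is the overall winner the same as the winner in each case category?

Critical: Mercy 29/301 = 9.6%, Lakeside 64/293 = 21.8% → Lakeside
Severe: Mercy 20/48 = 41.7%, Lakeside 29/88 = 33.0% → Mercy
Moderate: Mercy 33/56 = 58.9%, Lakeside 20/30 = 66.7% → Lakeside
Mild: Mercy 14/20 = 70.0%, Lakeside 6/7 = 85.7% → Lakeside
Overall: Mercy 96/425 = 22.6%, Lakeside 119/418 = 28.5% → Lakeside
Neither sweeps: Mercy wins 1 of 4 groups, Lakeside wins 3. Lakeside wins overall but not every group — no Simpson reversal.

No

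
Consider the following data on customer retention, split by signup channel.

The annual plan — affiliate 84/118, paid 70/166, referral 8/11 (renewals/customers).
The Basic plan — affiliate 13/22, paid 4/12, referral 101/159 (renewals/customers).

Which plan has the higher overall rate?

Affiliate: the annual plan 84/118 = 71.2%, the Basic plan 13/22 = 59.1% → the annual plan
Paid: the annual plan 70/166 = 42.2%, the Basic plan 4/12 = 33.3% → the annual plan
Referral: the annual plan 8/11 = 72.7%, the Basic plan 101/159 = 63.5% → the annual plan
Overall: the annual plan 162/295 = 54.9%, the Basic plan 118/193 = 61.1% → the Basic plan
(The annual plan wins every signup group but the Basic plan wins overall — the annual plan's customers skew toward the low-rate paid group.)

the Basic plan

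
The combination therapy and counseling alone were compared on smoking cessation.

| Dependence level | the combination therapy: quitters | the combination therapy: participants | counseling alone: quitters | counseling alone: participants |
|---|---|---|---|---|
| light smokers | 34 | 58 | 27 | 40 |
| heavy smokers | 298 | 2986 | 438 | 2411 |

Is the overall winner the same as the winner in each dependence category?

Light smokers: the combination therapy 34/58 = 58.6%, counseling alone 27/40 = 67.5% → counseling alone
Heavy smokers: the combination therapy 298/2986 = 10.0%, counseling alone 438/2411 = 18.2% → counseling alone
Overall: the combination therapy 332/3044 = 10.9%, counseling alone 465/2451 = 19.0% → counseling alone
Counseling alone wins overall and in every dependence group — no reversal.

Yes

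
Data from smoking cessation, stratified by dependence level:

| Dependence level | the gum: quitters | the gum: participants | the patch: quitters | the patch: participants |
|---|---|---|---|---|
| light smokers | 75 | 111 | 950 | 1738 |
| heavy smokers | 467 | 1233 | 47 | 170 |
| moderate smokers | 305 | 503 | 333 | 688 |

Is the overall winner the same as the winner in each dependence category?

No

Light smokers: the gum 75/111 = 67.6%, the patch 950/1738 = 54.7% → the gum
Heavy smokers: the gum 467/1233 = 37.9%, the patch 47/170 = 27.6% → the gum
Moderate smokers: the gum 305/503 = 60.6%, the patch 333/688 = 48.4% → the gum
Overall: the gum 847/1847 = 45.9%, the patch 1330/2596 = 51.2% → the patch
The gum wins each dependence group but the patch wins overall — the comparison reverses. The gum's participants skew toward heavy smokers, which has a lower base rate.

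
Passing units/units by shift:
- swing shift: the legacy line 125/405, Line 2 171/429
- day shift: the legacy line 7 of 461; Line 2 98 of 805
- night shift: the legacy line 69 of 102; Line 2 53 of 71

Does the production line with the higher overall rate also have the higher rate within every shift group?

Swing shift: the legacy line 125/405 = 30.9%, Line 2 171/429 = 39.9% → Line 2
Day shift: the legacy line 7/461 = 1.5%, Line 2 98/805 = 12.2% → Line 2
Night shift: the legacy line 69/102 = 67.6%, Line 2 53/71 = 74.6% → Line 2
Overall: the legacy line 201/968 = 20.8%, Line 2 322/1305 = 24.7% → Line 2
Line 2 wins overall and in every shift group — no reversal.

Yes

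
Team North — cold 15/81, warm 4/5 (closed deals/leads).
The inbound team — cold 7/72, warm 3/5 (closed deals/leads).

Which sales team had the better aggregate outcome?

Team North

Cold: Team North 15/81 = 18.5%, the inbound team 7/72 = 9.7% → Team North
Warm: Team North 4/5 = 80.0%, the inbound team 3/5 = 60.0% → Team North
Overall: Team North 19/86 = 22.1%, the inbound team 10/77 = 13.0% → Team North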